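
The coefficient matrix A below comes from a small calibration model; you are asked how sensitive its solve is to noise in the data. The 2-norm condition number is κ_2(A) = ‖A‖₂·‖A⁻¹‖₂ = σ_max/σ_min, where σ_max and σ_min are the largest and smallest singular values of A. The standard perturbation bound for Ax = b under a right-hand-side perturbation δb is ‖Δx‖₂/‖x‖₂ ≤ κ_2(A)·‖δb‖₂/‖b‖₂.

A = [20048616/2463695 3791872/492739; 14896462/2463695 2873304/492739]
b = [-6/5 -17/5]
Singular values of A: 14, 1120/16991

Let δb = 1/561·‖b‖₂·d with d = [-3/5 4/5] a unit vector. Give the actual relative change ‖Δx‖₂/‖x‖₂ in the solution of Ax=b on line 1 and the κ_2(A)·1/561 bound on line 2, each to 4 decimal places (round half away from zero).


0.0032
0.3786

σ_max = 14, σ_min = 1120/16991
condition number: 14 ÷ (1120/16991) = 212.3875
worst-case relative error ≤ 212.3875 × 1/561 = 0.3786
solve Ax = b  →  x = [20.7697 -22.1189]
‖b‖₂ = 3.6056 and ‖x‖₂ = 30.3418
re-solving with b+δb shifts x by Δx of norm 0.0975
realised ‖Δx‖/‖x‖ = 0.0032
so the bound overstates the realised error by a factor of ≈ 117.8143 (computed from the unrounded values)


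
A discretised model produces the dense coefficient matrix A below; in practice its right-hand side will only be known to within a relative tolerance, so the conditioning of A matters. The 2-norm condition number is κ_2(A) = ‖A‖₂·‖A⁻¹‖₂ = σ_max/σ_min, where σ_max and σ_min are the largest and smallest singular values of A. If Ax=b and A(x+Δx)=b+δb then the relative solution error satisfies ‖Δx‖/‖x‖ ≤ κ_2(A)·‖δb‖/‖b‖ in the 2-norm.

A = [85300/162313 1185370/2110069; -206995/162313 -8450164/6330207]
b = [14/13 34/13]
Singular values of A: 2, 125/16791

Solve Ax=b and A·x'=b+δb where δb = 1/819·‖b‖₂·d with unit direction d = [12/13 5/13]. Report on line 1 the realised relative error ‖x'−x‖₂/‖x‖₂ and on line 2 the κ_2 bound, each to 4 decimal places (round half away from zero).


from the listed singular values, σ₁ = 2, σ_n = 125/16791
condition number: 2 ÷ (125/16791) = 268.6560
perturbation bound = 268.6560·1/819 = 0.3280
solve Ax = b  →  x = [-195.2337 184.5559]
2-norm of b is 2.8284; of x, 268.6579
re-solving with b+δb shifts x by Δx of norm 0.4639
dividing the unrounded norms, ‖Δx‖/‖x‖ = 0.0017
so the bound overstates the realised error by a factor of ≈ 189.9698 (computed from the unrounded values)

0.0017
0.3280


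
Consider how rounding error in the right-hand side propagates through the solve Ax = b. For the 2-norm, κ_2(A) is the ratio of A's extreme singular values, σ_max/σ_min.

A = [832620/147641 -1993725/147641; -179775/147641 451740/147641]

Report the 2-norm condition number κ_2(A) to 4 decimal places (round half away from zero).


277.0000

form AᵀA = [431633025/12967201 -1035828000/12967201; -1035828000/12967201 2486025225/12967201] with trace 17264250/76729 and determinant 50625/76729
char-poly roots: 225 and 225/76729
κ = σ_max/σ_min = 15/(15/277) = 277.0000


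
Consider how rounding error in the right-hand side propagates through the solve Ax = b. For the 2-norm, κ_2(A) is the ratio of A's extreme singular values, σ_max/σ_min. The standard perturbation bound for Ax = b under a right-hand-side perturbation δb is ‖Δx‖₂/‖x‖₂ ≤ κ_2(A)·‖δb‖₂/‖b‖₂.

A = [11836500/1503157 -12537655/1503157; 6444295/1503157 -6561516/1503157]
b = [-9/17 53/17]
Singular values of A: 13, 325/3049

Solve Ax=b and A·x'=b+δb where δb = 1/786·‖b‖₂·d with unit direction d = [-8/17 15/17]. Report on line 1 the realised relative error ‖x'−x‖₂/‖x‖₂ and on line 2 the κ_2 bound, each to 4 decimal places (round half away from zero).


largest singular value 13, smallest 325/3049
κ = σ_max/σ_min = 13/(325/3049) = 121.9600
perturbation bound = 121.9600·1/786 = 0.1552
solve Ax = b  →  x = [20.4336 19.3544]
‖b‖ = 3.1623, ‖x‖ = 28.1447
δb = ε·‖b‖·d = [-0.0019 0.0035]; solving A·Δx = δb gives ‖Δx‖ = 0.0377
dividing the unrounded norms, ‖Δx‖/‖x‖ = 0.0013
so the bound overstates the realised error by a factor of ≈ 115.7018 (computed from the unrounded values)

0.0013
0.1552


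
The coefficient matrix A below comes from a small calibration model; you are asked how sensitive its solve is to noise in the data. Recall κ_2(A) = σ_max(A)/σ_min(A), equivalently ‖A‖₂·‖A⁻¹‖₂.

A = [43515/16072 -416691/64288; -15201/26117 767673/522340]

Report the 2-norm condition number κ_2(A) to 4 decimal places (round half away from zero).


AᵀA = [199166769/25969216 -9558978237/519384320; -9558978237/519384320 458839511001/10387686400]; tr = 3186427329/61465600, det = 6561/153664
eigenvalues of AᵀA: λ = (tr ± √(tr²−4·det))/2 = 1296/25, 2025/2458624
so κ_2 = √((1296/25) / (2025/2458624)) = 250.8800

250.8800


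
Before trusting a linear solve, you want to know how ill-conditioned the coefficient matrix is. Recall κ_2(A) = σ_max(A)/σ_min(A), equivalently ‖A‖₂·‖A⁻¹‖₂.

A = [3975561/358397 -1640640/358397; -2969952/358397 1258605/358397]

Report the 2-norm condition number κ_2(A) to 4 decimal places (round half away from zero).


220.5520

AᵀA = [24625700147025/128448409609 -10260460836000/128448409609; -10260460836000/128448409609 4275786155625/128448409609]; tr = 171014711850/760049761, det = 791015625/760049761
λ_max, λ_min = (171014711850/760049761 ± √29243626824191616360000/577675639196157121)/2 = 225, 3515625/760049761
σ_max=√225=15, σ_min=√(3515625/760049761)=(1875/27569) → κ = 220.5520


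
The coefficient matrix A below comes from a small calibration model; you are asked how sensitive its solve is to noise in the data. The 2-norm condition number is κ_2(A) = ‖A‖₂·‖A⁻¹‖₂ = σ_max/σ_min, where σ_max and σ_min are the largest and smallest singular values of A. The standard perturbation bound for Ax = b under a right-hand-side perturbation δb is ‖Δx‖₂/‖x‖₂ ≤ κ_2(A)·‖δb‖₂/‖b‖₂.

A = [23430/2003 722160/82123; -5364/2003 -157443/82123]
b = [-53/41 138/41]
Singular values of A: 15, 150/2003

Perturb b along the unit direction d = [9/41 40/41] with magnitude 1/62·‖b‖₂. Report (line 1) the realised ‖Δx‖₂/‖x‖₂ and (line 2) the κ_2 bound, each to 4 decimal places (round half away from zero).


0.0194
3.2306

largest singular value 15, smallest 150/2003
κ = σ_max/σ_min = 15/(150/2003) = 200.3000
worst-case relative error ≤ 200.3000 × 1/62 = 3.2306
solve Ax = b  →  x = [-24.1427 31.9680]
‖b‖₂ = 3.6056 and ‖x‖₂ = 40.0602
re-solving with b+δb shifts x by Δx of norm 0.7766
dividing the unrounded norms, ‖Δx‖/‖x‖ = 0.0194
realised/bound (from unrounded values) ≈ 0.0060


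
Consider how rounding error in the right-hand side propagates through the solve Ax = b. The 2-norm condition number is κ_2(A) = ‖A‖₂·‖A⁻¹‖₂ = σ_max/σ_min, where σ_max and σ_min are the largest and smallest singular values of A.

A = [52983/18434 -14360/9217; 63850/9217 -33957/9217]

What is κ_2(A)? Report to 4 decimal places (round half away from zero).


354.5000

form AᵀA = [113103481/2010724 -15080310/502681; -15080310/502681 8043121/502681] with trace 145275965/2010724 and determinant 83521/2010724
eigenvalues of AᵀA: λ = (tr ± √(tr²−4·det))/2 = 289/4, 289/502681
so κ_2 = √((289/4) / (289/502681)) = 354.5000


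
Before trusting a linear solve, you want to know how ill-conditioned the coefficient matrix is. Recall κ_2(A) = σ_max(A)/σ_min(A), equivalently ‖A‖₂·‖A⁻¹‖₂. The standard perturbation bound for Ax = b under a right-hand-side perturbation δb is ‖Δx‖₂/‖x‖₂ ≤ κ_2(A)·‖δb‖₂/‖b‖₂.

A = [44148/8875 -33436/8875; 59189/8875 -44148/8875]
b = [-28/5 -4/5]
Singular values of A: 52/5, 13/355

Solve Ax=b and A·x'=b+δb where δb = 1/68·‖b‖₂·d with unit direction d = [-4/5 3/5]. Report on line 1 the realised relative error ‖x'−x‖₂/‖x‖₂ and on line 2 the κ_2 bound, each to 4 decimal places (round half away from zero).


0.0208
4.1765

largest singular value 52/5, smallest 13/355
condition number: (52/5) ÷ (13/355) = 284.0000
κ_2(A)·‖δb‖/‖b‖ = 4.1765
solve Ax = b  →  x = [65.2308 87.6154]
2-norm of b is 5.6569; of x, 109.2314
δb = ε·‖b‖·d = [-0.0666 0.0499]; solving A·Δx = δb gives ‖Δx‖ = 2.2717
relative error = 0.0208
so the bound overstates the realised error by a factor of ≈ 200.8196 (computed from the unrounded values)


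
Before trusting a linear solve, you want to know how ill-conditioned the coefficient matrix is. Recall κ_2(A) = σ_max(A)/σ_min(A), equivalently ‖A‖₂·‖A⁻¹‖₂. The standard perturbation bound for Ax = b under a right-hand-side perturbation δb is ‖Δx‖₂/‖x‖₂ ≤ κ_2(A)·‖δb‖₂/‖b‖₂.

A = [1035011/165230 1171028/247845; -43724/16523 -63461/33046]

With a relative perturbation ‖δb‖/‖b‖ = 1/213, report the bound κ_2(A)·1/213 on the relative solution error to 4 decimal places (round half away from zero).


0.7161

form AᵀA = [7469979809/161544100 4201581416/121158075; 4201581416/121158075 37818748369/1453896900] with trace 2100971333/29077938 and determinant 52200625/232623504
char-poly roots: 289/4 and 180625/58155876
κ = σ_max/σ_min = (17/2)/(425/7626) = 152.5200
κ_2(A)·‖δb‖/‖b‖ = 0.7161


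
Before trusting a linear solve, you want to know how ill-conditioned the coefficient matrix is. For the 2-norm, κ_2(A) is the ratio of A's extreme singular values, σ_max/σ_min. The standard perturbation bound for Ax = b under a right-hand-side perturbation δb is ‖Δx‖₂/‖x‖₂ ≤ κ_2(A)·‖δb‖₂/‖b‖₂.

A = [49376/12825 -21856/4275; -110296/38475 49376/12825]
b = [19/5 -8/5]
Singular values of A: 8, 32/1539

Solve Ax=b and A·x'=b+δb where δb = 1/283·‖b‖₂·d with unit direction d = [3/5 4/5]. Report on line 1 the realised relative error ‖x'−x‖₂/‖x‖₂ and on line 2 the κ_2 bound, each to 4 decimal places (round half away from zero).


from the listed singular values, σ₁ = 8, σ_n = 32/1539
condition number: 8 ÷ (32/1539) = 384.7500
perturbation bound = 384.7500·1/283 = 1.3595
solve Ax = b  →  x = [38.7750 28.4563]
2-norm of b is 4.1231; of x, 48.0963
re-solving with b+δb shifts x by Δx of norm 0.7007
relative error = 0.0146
realised/bound (from unrounded values) ≈ 0.0107

0.0146
1.3595


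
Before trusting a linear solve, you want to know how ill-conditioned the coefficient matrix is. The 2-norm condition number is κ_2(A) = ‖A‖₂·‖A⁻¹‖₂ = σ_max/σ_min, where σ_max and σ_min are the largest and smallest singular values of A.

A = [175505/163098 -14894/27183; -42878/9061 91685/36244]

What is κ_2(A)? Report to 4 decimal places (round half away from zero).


AᵀA = [372684961/15824484 -33126775/2637414; -33126775/2637414 47117521/7033104]; tr = 6625597/219024, det = 14641/876096
char-poly roots: 121/4 and 121/219024
so κ_2 = √((121/4) / (121/219024)) = 234.0000

234.0000


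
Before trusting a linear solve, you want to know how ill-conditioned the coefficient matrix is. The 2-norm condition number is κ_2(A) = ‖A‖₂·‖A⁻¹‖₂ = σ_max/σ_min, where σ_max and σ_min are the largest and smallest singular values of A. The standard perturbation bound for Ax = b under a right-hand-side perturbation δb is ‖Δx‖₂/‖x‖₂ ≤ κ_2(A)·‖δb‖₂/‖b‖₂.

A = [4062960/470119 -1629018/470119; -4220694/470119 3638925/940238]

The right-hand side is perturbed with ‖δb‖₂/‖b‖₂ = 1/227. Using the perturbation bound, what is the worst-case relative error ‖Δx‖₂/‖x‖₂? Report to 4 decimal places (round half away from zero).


form AᵀA = [40810822596/262796521 -17001224055/262796521; -17001224055/262796521 28366912881/1051186084] with trace 1133788185/6220036 and determinant 8503056/1555009
char-poly roots: 729/4 and 46656/1555009
κ = σ_max/σ_min = (27/2)/(216/1247) = 77.9375
κ_2(A)·‖δb‖/‖b‖ = 0.3433

0.3433


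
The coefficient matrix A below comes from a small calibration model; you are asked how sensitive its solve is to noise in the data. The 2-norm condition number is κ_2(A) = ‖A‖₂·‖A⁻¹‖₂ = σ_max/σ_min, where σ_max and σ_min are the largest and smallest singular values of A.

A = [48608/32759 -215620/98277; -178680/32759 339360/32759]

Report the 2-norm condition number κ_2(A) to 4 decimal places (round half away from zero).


form AᵀA = [20398144/638401 -114450560/1915203; -114450560/1915203 644246800/5745609] with trace 2864464/19881 and determinant 25600/2209
eigenvalues of AᵀA: λ = (tr ± √(tr²−4·det))/2 = 144, 1600/19881
κ = σ_max/σ_min = 12/(40/141) = 42.3000

42.3000


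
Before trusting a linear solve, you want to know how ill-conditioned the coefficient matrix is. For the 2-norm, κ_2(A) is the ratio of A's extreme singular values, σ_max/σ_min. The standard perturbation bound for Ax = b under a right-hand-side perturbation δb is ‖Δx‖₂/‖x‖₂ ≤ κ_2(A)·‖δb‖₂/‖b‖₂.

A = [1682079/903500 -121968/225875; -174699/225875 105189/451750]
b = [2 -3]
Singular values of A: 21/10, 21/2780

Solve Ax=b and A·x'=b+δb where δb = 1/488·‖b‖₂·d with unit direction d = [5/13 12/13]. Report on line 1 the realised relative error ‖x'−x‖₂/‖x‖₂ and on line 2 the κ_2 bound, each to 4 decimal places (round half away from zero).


0.0037
0.5697

largest singular value 21/10, smallest 21/2780
condition number: (21/10) ÷ (21/2780) = 278.0000
worst-case relative error ≤ 278.0000 × 1/488 = 0.5697
solve Ax = b  →  x = [-72.7619 -254.5714]
‖b‖ = 3.6056, ‖x‖ = 264.7658
Δx = A⁻¹·δb where δb = 1/488·3.6056·d; ‖Δx‖ = 0.9781
relative error = 0.0037
tightness: 0.0037 against a bound of 0.5697 (unrounded ratio ≈ 0.0065)


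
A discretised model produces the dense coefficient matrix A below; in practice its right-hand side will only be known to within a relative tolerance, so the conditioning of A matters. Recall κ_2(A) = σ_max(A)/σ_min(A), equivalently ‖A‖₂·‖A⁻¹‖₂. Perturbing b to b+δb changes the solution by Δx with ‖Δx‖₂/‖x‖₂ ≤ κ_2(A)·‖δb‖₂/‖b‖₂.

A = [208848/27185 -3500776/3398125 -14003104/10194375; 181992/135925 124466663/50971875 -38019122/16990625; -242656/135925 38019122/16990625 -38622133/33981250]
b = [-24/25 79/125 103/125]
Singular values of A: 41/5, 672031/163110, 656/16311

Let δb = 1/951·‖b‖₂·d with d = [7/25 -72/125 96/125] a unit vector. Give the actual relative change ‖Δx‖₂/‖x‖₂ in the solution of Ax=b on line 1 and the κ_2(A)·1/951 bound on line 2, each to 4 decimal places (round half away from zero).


from the listed singular values, σ₁ = 41/5, σ_n = 656/16311
condition number: (41/5) ÷ (656/16311) = 203.8875
bound on ‖Δx‖/‖x‖: κ·ε = 203.8875·1/951 = 0.2144
solve Ax = b  →  x = [-0.1190 0.2102 -0.1242]
2-norm of b is 1.4142; of x, 0.2716
δb = ε·‖b‖·d = [0.0004 -0.0009 0.0011]; solving A·Δx = δb gives ‖Δx‖ = 0.0370
relative error = 0.1361
tightness: 0.1361 against a bound of 0.2144 (unrounded ratio ≈ 0.6349)

0.1361
0.2144


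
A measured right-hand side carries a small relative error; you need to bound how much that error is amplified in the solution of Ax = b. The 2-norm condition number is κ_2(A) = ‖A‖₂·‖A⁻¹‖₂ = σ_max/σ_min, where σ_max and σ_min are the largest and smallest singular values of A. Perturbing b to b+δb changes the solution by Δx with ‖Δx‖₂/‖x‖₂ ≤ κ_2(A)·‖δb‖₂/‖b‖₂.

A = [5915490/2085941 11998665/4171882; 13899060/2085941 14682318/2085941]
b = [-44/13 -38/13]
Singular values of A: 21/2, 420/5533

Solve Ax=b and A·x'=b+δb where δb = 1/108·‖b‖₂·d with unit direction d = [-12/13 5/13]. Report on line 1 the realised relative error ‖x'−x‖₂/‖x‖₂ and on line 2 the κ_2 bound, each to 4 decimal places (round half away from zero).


0.0207
1.2808

σ_max = 21/2, σ_min = 420/5533
κ_2(A) = (21/2) / (420/5533) = 138.3250
bound on ‖Δx‖/‖x‖: κ·ε = 138.3250·1/108 = 1.2808
solve Ax = b  →  x = [-19.3420 17.8949]
‖b‖ = 4.4721, ‖x‖ = 26.3504
Δx = A⁻¹·δb where δb = 1/108·4.4721·d; ‖Δx‖ = 0.5455
realised ‖Δx‖/‖x‖ = 0.0207
realised/bound (from unrounded values) ≈ 0.0162


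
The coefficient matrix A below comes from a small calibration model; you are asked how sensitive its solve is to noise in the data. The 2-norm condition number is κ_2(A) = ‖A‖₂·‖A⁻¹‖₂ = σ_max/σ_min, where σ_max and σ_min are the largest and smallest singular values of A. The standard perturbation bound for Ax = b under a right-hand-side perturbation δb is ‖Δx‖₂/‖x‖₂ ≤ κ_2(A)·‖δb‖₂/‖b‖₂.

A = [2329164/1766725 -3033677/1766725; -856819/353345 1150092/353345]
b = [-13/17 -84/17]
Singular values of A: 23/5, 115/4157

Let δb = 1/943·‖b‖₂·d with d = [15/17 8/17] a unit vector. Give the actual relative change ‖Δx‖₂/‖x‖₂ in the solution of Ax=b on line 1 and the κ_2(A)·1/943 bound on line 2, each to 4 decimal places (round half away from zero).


from the listed singular values, σ₁ = 23/5, σ_n = 115/4157
κ = σ_max/σ_min = (23/5)/(115/4157) = 166.2800
worst-case relative error ≤ 166.2800 × 1/943 = 0.1763
solve Ax = b  →  x = [-86.2330 -65.7617]
‖b‖₂ = 5.0000 and ‖x‖₂ = 108.4470
Δx = A⁻¹·δb where δb = 1/943·5.0000·d; ‖Δx‖ = 0.1917
realised ‖Δx‖/‖x‖ = 0.0018
so the bound overstates the realised error by a factor of ≈ 99.7712 (computed from the unrounded values)

0.0018
0.1763


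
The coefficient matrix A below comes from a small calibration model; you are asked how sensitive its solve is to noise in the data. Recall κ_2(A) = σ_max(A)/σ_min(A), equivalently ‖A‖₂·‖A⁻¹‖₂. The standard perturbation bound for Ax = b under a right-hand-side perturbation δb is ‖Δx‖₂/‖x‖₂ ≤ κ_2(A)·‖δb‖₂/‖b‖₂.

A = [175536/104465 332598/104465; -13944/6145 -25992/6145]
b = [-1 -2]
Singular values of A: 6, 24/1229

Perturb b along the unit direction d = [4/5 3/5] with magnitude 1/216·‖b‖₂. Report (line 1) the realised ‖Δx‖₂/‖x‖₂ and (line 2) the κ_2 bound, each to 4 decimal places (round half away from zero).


0.0052
1.4225

largest singular value 6, smallest 24/1229
κ_2(A) = 6 / (24/1229) = 307.2500
κ_2(A)·‖δb‖/‖b‖ = 1.4225
solve Ax = b  →  x = [90.4461 -48.0490]
‖b‖₂ = 2.2361 and ‖x‖₂ = 102.4168
δb = ε·‖b‖·d = [0.0083 0.0062]; solving A·Δx = δb gives ‖Δx‖ = 0.5301
realised ‖Δx‖/‖x‖ = 0.0052
tightness: 0.0052 against a bound of 1.4225 (unrounded ratio ≈ 0.0036)


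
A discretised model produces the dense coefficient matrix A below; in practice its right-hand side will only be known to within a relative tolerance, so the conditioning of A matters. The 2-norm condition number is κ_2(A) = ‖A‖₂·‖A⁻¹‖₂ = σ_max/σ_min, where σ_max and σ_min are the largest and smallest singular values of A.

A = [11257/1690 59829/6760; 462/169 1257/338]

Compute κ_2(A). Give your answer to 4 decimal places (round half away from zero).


249.6000

AᵀA = [876121/16900 4672437/67600; 4672437/67600 24920289/270400]; tr = 1557529/10816, det = 225/676
λ_max, λ_min = (1557529/10816 ± √2425740835441/116985856)/2 = 144, 25/10816
so κ_2 = √(144 / (25/10816)) = 249.6000


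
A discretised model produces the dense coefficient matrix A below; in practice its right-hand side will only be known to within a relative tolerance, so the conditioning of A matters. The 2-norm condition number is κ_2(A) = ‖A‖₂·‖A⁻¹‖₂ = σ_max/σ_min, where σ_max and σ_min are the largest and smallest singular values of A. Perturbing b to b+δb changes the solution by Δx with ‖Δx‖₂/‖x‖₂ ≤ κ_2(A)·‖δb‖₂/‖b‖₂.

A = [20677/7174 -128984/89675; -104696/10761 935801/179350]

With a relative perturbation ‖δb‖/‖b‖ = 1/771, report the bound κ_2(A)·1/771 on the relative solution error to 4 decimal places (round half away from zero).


form AᵀA = [47692854625/463196484 -2119512560/38599707; -2119512560/38599707 1507633601/51466276] with trace 105988853/801378 and determinant 6996025/6411024
char-poly roots: 529/4 and 13225/1602756
κ = σ_max/σ_min = (23/2)/(115/1266) = 126.6000
perturbation bound = 126.6000·1/771 = 0.1642

0.1642


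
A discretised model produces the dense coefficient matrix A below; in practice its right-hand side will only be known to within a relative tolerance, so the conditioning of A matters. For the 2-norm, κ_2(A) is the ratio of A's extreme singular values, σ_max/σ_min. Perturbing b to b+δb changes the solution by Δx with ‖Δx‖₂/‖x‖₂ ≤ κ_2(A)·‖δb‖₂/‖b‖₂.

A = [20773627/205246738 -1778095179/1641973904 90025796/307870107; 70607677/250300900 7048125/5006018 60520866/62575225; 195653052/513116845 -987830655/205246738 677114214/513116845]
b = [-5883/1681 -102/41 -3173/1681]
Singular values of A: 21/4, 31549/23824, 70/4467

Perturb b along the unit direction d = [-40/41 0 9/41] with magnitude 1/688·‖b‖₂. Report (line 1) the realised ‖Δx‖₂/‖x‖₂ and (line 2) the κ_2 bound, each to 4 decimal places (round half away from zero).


from the listed singular values, σ₁ = 21/4, σ_n = 70/4467
κ_2(A) = (21/4) / (70/4467) = 335.0250
bound on ‖Δx‖/‖x‖: κ·ε = 335.0250·1/688 = 0.4870
solve Ax = b  →  x = [-184.4274 -0.1256 51.4020]
2-norm of b is 4.6904; of x, 191.4566
Δx = A⁻¹·δb where δb = 1/688·4.6904·d; ‖Δx‖ = 0.4351
dividing the unrounded norms, ‖Δx‖/‖x‖ = 0.0023
realised/bound (from unrounded values) ≈ 0.0047

0.0023
0.4870


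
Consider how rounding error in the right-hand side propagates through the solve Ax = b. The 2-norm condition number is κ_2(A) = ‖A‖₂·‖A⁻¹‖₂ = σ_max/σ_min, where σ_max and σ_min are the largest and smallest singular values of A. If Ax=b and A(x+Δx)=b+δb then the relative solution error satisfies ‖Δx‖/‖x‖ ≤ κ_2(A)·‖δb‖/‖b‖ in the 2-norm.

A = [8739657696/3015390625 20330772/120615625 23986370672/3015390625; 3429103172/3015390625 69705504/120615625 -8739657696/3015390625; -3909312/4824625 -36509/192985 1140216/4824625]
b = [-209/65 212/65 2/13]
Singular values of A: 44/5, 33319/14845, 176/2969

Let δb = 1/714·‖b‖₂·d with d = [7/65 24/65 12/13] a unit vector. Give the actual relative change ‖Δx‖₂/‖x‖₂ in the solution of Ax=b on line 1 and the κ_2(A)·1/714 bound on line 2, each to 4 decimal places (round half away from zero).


0.0064
0.2079

σ_max = 44/5, σ_min = 176/2969
κ = σ_max/σ_min = (44/5)/(176/2969) = 148.4500
perturbation bound = 148.4500·1/714 = 0.2079
solve Ax = b  →  x = [-3.8405 16.4440 0.6467]
‖b‖₂ = 4.5826 and ‖x‖₂ = 16.8990
Δx = A⁻¹·δb where δb = 1/714·4.5826·d; ‖Δx‖ = 0.1083
realised ‖Δx‖/‖x‖ = 0.0064
so the bound overstates the realised error by a factor of ≈ 32.4513 (computed from the unrounded values)


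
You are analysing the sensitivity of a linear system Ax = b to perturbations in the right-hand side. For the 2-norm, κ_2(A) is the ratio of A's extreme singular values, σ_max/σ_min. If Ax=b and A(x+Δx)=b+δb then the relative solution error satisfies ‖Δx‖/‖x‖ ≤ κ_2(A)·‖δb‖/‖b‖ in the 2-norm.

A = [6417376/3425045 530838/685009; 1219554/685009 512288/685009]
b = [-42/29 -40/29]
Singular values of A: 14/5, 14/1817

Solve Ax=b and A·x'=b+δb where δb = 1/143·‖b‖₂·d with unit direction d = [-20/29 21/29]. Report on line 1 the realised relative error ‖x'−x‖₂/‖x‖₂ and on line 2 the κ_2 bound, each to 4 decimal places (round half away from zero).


2.5413
2.5413

from the listed singular values, σ₁ = 14/5, σ_n = 14/1817
condition number: (14/5) ÷ (14/1817) = 363.4000
perturbation bound = 363.4000·1/143 = 2.5413
solve Ax = b  →  x = [-0.6593 -0.2747]
2-norm of b is 2.0000; of x, 0.7143
δb = ε·‖b‖·d = [-0.0096 0.0101]; solving A·Δx = δb gives ‖Δx‖ = 1.8152
dividing the unrounded norms, ‖Δx‖/‖x‖ = 2.5413
realised/bound = 1 exactly: the bound is attained for this b and d


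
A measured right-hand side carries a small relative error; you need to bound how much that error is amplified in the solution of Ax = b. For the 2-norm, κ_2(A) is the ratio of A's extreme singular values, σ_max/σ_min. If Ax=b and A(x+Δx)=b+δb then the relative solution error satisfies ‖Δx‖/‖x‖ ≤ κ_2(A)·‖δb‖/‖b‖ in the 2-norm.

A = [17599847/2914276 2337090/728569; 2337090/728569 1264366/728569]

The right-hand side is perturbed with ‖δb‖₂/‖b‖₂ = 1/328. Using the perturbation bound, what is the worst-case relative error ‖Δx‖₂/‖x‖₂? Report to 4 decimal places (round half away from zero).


0.9607

AᵀA = [1374209166481/29387559184 91612759455/3673444898; 91612759455/3673444898 24431180104/1836722449]; tr = 6107640305/101687056, det = 923521/25421764
λ_max, λ_min = (6107640305/101687056 ± √37301767533154186209/10340257357947136)/2 = 961/16, 3844/6355441
κ_2(A) = √(λ_max/λ_min) = √((961/16) / (3844/6355441)) = 315.1250
worst-case relative error ≤ 315.1250 × 1/328 = 0.9607


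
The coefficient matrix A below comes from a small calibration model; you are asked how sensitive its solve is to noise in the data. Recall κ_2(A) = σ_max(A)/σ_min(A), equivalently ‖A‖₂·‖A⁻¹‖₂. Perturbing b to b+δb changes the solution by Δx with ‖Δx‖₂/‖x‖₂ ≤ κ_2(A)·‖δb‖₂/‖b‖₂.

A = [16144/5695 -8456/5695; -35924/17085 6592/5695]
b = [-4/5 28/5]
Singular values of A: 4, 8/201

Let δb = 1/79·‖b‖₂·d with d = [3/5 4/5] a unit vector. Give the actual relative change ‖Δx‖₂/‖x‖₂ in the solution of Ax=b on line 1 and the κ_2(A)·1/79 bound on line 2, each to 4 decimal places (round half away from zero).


0.0179
1.2722

σ_max = 4, σ_min = 8/201
κ_2(A) = 4 / (8/201) = 100.5000
perturbation bound = 100.5000·1/79 = 1.2722
solve Ax = b  →  x = [46.4118 89.1471]
‖b‖ = 5.6569, ‖x‖ = 100.5050
δb = ε·‖b‖·d = [0.0430 0.0573]; solving A·Δx = δb gives ‖Δx‖ = 1.7991
dividing the unrounded norms, ‖Δx‖/‖x‖ = 0.0179
tightness: 0.0179 against a bound of 1.2722 (unrounded ratio ≈ 0.0141)


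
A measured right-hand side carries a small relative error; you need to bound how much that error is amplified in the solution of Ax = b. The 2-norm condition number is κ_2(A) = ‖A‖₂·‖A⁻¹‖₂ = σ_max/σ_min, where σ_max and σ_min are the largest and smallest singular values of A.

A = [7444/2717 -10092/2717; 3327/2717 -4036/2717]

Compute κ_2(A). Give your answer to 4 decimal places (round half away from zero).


M = AᵀA = [393385/43681 -523980/43681; -523980/43681 699040/43681]. tr(M)=1092425/43681, det(M)=10000/43681
solving λ² − 1092425/43681·λ + 10000/43681 = 0 gives λ = 25, 400/43681
so κ_2 = √(25 / (400/43681)) = 52.2500

52.2500


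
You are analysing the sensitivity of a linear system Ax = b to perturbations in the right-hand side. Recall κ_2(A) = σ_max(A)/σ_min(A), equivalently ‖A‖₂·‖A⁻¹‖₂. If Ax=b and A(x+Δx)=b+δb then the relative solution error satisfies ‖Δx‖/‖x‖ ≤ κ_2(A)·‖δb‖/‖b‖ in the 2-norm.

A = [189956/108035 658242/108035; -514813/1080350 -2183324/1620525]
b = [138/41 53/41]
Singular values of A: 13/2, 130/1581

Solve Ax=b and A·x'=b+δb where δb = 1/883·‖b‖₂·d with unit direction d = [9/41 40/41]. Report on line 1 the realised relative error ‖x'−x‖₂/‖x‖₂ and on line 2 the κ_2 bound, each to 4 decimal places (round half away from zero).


0.0020
0.0895

largest singular value 13/2, smallest 130/1581
condition number: (13/2) ÷ (130/1581) = 79.0500
κ_2(A)·‖δb‖/‖b‖ = 0.0895
solve Ax = b  →  x = [-23.2209 7.2535]
‖b‖₂ = 3.6056 and ‖x‖₂ = 24.3275
with δb = [0.0009 0.0040], A·Δx = δb → ‖Δx‖ = 0.0497
relative error = 0.0020
so the bound overstates the realised error by a factor of ≈ 43.8569 (computed from the unrounded values)


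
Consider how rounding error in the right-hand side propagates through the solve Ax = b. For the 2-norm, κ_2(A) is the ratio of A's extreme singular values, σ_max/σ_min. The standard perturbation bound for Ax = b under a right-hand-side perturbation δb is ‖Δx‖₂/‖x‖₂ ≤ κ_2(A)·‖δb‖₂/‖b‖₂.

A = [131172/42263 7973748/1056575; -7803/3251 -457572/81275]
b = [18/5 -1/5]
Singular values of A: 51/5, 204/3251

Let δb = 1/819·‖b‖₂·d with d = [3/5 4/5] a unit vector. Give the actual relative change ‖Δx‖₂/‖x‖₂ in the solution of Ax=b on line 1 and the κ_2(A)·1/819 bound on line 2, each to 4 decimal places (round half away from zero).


from the listed singular values, σ₁ = 51/5, σ_n = 204/3251
condition number: (51/5) ÷ (204/3251) = 162.5500
perturbation bound = 162.5500·1/819 = 0.1985
solve Ax = b  →  x = [-29.3077 12.5302]
2-norm of b is 3.6056; of x, 31.8739
re-solving with b+δb shifts x by Δx of norm 0.0702
relative error = 0.0022
so the bound overstates the realised error by a factor of ≈ 90.1704 (computed from the unrounded values)

0.0022
0.1985


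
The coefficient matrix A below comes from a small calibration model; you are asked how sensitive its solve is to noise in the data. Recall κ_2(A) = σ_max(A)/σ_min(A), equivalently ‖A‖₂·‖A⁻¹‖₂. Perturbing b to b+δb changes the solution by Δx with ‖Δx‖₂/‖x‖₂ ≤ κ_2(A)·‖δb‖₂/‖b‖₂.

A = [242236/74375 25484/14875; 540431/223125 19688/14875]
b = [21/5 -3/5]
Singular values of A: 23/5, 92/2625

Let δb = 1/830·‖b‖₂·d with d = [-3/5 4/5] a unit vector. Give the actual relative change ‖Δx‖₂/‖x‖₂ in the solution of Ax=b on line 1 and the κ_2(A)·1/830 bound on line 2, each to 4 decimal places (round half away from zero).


largest singular value 23/5, smallest 92/2625
κ_2(A) = (23/5) / (92/2625) = 131.2500
worst-case relative error ≤ 131.2500 × 1/830 = 0.1581
solve Ax = b  →  x = [40.8568 -75.2206]
2-norm of b is 4.2426; of x, 85.6003
re-solving with b+δb shifts x by Δx of norm 0.1458
dividing the unrounded norms, ‖Δx‖/‖x‖ = 0.0017
tightness: 0.0017 against a bound of 0.1581 (unrounded ratio ≈ 0.0108)

0.0017
0.1581


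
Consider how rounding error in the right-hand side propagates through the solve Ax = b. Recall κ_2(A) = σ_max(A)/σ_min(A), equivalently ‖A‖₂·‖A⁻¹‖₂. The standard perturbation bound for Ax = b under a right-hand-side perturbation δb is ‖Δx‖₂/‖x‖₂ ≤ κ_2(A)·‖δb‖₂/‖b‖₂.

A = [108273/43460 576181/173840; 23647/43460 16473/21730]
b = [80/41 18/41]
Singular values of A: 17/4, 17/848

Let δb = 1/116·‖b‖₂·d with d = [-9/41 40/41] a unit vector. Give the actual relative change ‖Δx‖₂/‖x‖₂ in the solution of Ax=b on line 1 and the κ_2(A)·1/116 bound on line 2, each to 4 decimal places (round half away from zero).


1.8276
1.8276

σ_max = 17/4, σ_min = 17/848
κ_2(A) = (17/4) / (17/848) = 212.0000
bound on ‖Δx‖/‖x‖: κ·ε = 212.0000·1/116 = 1.8276
solve Ax = b  →  x = [0.2824 0.3765]
‖b‖₂ = 2.0000 and ‖x‖₂ = 0.4706
re-solving with b+δb shifts x by Δx of norm 0.8600
realised ‖Δx‖/‖x‖ = 1.8276
realised/bound = 1 exactly: the bound is attained for this b and d


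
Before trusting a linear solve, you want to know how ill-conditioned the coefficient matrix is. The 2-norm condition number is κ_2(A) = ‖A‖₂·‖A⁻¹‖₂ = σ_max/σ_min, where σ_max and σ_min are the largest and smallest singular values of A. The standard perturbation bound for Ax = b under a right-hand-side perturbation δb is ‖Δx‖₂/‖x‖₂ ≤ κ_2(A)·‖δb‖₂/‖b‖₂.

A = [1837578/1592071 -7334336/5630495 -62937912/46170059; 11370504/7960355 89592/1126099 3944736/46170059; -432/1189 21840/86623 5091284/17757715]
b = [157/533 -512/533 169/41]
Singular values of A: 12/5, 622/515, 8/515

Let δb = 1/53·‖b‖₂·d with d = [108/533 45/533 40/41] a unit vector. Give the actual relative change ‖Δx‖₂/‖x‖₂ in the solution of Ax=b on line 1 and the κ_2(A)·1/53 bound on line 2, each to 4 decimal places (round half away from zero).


from the listed singular values, σ₁ = 12/5, σ_n = 8/515
κ_2(A) = (12/5) / (8/515) = 154.5000
worst-case relative error ≤ 154.5000 × 1/53 = 2.9151
solve Ax = b  →  x = [-0.8869 -186.6512 177.3912]
2-norm of b is 4.2426; of x, 257.5017
with δb = [0.0162 0.0068 0.0781], A·Δx = δb → ‖Δx‖ = 5.1532
relative error = 0.0200
so the bound overstates the realised error by a factor of ≈ 145.6649 (computed from the unrounded values)

0.0200
2.9151


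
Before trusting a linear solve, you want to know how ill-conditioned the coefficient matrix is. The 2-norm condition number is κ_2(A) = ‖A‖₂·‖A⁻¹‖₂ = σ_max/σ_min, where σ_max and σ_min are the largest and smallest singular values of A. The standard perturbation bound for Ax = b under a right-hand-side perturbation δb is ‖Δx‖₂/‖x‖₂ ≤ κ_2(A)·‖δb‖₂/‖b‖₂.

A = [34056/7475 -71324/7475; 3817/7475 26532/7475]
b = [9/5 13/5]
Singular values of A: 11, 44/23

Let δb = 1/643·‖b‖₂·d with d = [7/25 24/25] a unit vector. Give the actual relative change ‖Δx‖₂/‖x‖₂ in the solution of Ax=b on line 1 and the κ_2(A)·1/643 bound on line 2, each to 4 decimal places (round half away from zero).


largest singular value 11, smallest 44/23
κ = σ_max/σ_min = 11/(44/23) = 5.7500
bound on ‖Δx‖/‖x‖: κ·ε = 5.7500·1/643 = 0.0089
solve Ax = b  →  x = [1.4825 0.5192]
‖b‖ = 3.1623, ‖x‖ = 1.5708
re-solving with b+δb shifts x by Δx of norm 0.0026
dividing the unrounded norms, ‖Δx‖/‖x‖ = 0.0016
so the bound overstates the realised error by a factor of ≈ 5.4641 (computed from the unrounded values)

0.0016
0.0089


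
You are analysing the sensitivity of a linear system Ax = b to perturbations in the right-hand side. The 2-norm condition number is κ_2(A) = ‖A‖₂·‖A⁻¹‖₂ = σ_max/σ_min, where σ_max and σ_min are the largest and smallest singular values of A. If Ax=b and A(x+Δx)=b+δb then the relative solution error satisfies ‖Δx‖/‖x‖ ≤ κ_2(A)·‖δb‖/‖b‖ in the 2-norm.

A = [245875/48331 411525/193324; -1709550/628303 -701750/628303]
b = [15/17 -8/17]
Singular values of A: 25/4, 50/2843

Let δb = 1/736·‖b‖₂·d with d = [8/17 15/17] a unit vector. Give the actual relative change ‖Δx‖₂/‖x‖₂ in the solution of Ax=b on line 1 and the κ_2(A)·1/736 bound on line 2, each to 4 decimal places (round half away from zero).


from the listed singular values, σ₁ = 25/4, σ_n = 50/2843
condition number: (25/4) ÷ (50/2843) = 355.3750
worst-case relative error ≤ 355.3750 × 1/736 = 0.4828
solve Ax = b  →  x = [0.1477 0.0615]
‖b‖₂ = 1.0000 and ‖x‖₂ = 0.1600
re-solving with b+δb shifts x by Δx of norm 0.0773
relative error = 0.4828
so the bound is sharp here: realised error equals the bound

0.4828
0.4828


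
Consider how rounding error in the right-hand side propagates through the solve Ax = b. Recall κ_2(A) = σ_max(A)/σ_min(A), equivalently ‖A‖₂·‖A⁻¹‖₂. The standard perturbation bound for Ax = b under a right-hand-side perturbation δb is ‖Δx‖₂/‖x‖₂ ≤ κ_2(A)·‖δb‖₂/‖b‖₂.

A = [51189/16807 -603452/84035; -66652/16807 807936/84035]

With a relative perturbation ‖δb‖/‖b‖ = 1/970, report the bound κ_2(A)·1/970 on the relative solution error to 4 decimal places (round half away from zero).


0.2166

AᵀA = [7062802825/282475249 -16948130940/282475249; -16948130940/282475249 40676595856/282475249]; tr = 47739398681/282475249, det = 182790400/282475249
λ_max, λ_min = (47739398681/282475249 ± √2278843651368445301361/79792266297612001)/2 = 169, 1081600/282475249
so κ_2 = √(169 / (1081600/282475249)) = 210.0875
bound on ‖Δx‖/‖x‖: κ·ε = 210.0875·1/970 = 0.2166


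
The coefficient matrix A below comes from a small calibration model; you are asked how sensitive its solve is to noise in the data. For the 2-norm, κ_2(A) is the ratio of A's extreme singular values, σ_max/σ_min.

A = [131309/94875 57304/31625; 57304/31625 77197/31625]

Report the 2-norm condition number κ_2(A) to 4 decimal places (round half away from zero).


151.8000

AᵀA = [1871831569/360050625 831824864/120016875; 831824864/120016875 369725009/40005625]; tr = 207974266/14402025, det = 130321/14402025
eigenvalues of AᵀA: λ = (tr ± √(tr²−4·det))/2 = 361/25, 361/576081
so κ_2 = √((361/25) / (361/576081)) = 151.8000


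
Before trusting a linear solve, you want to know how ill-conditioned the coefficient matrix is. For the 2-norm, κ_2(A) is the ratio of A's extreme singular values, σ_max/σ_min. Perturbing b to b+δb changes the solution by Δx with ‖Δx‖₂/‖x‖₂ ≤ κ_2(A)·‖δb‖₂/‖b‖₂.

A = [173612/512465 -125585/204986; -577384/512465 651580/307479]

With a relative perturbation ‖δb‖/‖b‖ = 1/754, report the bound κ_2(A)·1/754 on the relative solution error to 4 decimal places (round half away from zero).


M = AᵀA = [14540536400/10504815049 -81783292250/31514445147; -81783292250/31514445147 1840170315625/378173341764]. tr(M)=8178649225/1308558276, det(M)=250000/327139569
solving λ² − 8178649225/1308558276·λ + 250000/327139569 = 0 gives λ = 25/4, 40000/327139569
so κ_2 = √((25/4) / (40000/327139569)) = 226.0875
κ_2(A)·‖δb‖/‖b‖ = 0.2999

0.2999


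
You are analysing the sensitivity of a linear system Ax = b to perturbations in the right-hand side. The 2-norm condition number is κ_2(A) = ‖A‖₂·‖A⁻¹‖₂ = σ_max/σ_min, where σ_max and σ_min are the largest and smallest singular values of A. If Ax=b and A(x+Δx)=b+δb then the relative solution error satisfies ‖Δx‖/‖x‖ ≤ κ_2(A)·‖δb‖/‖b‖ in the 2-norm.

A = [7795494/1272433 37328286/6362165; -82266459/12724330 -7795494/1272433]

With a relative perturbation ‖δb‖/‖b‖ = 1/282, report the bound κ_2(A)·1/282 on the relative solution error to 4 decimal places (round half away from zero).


AᵀA = [15273178295841/192519112900 727284510477/9625955645; 727284510477/9625955645 3463310467656/48129778225]; tr = 6926615973/45783380, det = 228886641/1430730625
char-poly roots: 15129/100 and 60516/57229225
σ_max=√(15129/100)=(123/10), σ_min=√(60516/57229225)=(246/7565) → κ = 378.2500
κ_2(A)·‖δb‖/‖b‖ = 1.3413

1.3413


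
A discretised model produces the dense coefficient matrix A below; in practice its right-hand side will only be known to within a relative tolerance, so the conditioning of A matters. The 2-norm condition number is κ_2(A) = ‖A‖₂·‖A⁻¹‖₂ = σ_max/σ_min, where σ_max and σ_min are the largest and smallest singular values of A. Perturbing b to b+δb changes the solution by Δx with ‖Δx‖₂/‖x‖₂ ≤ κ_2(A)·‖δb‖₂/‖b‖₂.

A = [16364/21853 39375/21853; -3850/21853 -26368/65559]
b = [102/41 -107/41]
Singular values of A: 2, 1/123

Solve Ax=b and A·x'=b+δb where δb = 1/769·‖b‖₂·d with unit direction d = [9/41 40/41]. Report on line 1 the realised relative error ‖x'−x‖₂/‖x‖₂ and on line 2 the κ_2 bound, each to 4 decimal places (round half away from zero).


0.0023
0.3199

σ_max = 2, σ_min = 1/123
κ = σ_max/σ_min = 2/(1/123) = 246.0000
κ_2(A)·‖δb‖/‖b‖ = 0.3199
solve Ax = b  →  x = [227.6538 -93.2308]
‖b‖ = 3.6056, ‖x‖ = 246.0046
Δx = A⁻¹·δb where δb = 1/769·3.6056·d; ‖Δx‖ = 0.5767
realised ‖Δx‖/‖x‖ = 0.0023
so the bound overstates the realised error by a factor of ≈ 136.4588 (computed from the unrounded values)
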